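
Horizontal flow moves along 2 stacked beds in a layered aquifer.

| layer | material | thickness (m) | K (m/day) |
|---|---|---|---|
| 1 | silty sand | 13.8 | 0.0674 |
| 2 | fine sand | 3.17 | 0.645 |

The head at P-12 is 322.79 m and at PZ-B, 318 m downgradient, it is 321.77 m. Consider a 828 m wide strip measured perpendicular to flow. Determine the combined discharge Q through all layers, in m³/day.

Flow is parallel to layering, so each bed carries its own Darcy discharge and the transmissivities add.
Σ(K_i·b_i) = 0.0674×13.8 + 0.645×3.17 = 2.975 m²/day.
Hydraulic gradient i = (322.79 − 321.77) / 318 = 1.02 / 318 = 0.003208.
Q = Σ(K_i·b_i) · W · i = 2.975 × 828 × 0.003208 = 7.901 m³/day.

7.90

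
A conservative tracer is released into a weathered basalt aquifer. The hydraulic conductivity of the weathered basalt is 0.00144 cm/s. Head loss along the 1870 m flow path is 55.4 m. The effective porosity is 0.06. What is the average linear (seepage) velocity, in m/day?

0.614

Convert K: 0.00144 cm/s × 864 = 1.244 m/day.
Hydraulic gradient i = Δh / L = 55.4 / 1870 = 0.02963.
Darcy flux q = K · i = 1.244 × 0.02963 = 0.03686 m/day.
Seepage velocity v = q / n_e = 0.03686 / 0.06 = 0.6143 m/day.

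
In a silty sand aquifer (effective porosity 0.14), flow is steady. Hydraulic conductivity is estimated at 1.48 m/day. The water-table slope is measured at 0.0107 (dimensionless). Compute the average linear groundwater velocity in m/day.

0.113

Hydraulic gradient i = 0.0107.
Darcy flux q = K · i = 1.480 × 0.01070 = 0.01584 m/day.
Seepage velocity v = q / n_e = 0.01584 / 0.14 = 0.1131 m/day.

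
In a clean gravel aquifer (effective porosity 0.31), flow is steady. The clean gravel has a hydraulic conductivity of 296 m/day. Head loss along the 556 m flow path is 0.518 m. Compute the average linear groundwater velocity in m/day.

Hydraulic gradient i = Δh / L = 0.518 / 556 = 0.0009317.
Darcy flux q = K · i = 296.0 × 0.0009317 = 0.2758 m/day.
Seepage velocity v = q / n_e = 0.2758 / 0.31 = 0.8896 m/day.

0.890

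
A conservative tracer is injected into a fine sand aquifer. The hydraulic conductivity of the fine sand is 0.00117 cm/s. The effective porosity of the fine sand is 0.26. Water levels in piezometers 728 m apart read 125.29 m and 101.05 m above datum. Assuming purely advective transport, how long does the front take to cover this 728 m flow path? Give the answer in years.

Convert K: 0.00117 cm/s × 864 = 1.011 m/day.
Hydraulic gradient i = (125.29 − 101.05) / 728 = 24.24 / 728 = 0.03330.
Darcy flux q = K · i = 1.011 × 0.03330 = 0.03366 m/day.
Seepage velocity v = q / n_e = 0.03366 / 0.26 = 0.1295 m/day.
Travel time t = L / v = 728 / 0.1295 = 5623 days = 15.40 years.

15.4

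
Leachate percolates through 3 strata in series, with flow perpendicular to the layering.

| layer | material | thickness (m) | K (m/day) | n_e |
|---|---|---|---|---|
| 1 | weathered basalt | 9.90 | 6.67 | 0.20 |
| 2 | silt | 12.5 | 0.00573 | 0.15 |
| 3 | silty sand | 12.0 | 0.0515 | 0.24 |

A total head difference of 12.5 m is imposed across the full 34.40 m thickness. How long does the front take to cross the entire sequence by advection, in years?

With flow normal to the layers, continuity requires the same specific discharge q through every layer.
Σ(b_i/K_i) = 9.90/6.67 + 12.5/0.00573 + 12.0/0.0515 = 2416 d.
q = Δh / Σ(b_i/K_i) = 12.5 / 2416 = 0.005174 m/day.
In each layer the seepage velocity is v_i = q/n_i, so the layer transit time is t_i = b_i·n_i / q:
  layer 1 (weathered basalt): t_1 = 9.90 × 0.20 / 0.005174 = 382.7 d
  layer 2 (silt): t_2 = 12.5 × 0.15 / 0.005174 = 362.4 d
  layer 3 (silty sand): t_3 = 12.0 × 0.24 / 0.005174 = 556.6 d
Total t = Σ t_i = 1302 days = 3.564 years.

3.56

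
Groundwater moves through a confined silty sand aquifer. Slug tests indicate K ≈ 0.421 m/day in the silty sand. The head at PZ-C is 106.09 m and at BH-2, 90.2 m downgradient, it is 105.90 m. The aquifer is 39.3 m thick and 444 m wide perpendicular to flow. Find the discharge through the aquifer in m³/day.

15.5

Cross-sectional area A = 444 × 39.3 = 17449 m².
Hydraulic gradient i = (106.09 − 105.90) / 90.2 = 0.19 / 90.2 = 0.002106.
Darcy's law: Q = K · A · i = 0.4210 × 17449 × 0.002106 = 15.47 m³/day.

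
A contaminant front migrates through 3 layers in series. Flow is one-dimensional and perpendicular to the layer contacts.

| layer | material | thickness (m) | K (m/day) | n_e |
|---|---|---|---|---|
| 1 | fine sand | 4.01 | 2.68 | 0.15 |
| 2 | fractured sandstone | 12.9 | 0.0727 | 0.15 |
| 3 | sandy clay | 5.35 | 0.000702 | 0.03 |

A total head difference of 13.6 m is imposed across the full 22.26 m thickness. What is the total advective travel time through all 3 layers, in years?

With flow normal to the layers, continuity requires the same specific discharge q through every layer.
Σ(b_i/K_i) = 4.01/2.68 + 12.9/0.0727 + 5.35/0.000702 = 7800 d.
q = Δh / Σ(b_i/K_i) = 13.6 / 7800 = 0.001744 m/day.
In each layer the seepage velocity is v_i = q/n_i, so the layer transit time is t_i = b_i·n_i / q:
  layer 1 (fine sand): t_1 = 4.01 × 0.15 / 0.001744 = 345.0 d
  layer 2 (fractured sandstone): t_2 = 12.9 × 0.15 / 0.001744 = 1110 d
  layer 3 (sandy clay): t_3 = 5.35 × 0.03 / 0.001744 = 92.05 d
Total t = Σ t_i = 1547 days = 4.235 years.

4.23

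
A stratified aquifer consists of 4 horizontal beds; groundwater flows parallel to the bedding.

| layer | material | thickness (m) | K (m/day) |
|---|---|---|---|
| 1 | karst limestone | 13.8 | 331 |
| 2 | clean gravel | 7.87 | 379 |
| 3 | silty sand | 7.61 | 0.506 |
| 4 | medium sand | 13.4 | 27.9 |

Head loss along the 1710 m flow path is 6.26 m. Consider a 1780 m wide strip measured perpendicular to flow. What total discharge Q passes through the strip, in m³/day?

Flow is parallel to layering, so each bed carries its own Darcy discharge and the transmissivities add.
Σ(K_i·b_i) = 331×13.8 + 379×7.87 + 0.506×7.61 + 27.9×13.4 = 7928 m²/day.
Hydraulic gradient i = Δh / L = 6.26 / 1710 = 0.003661.
Q = Σ(K_i·b_i) · W · i = 7928 × 1780 × 0.003661 = 51662 m³/day.

51700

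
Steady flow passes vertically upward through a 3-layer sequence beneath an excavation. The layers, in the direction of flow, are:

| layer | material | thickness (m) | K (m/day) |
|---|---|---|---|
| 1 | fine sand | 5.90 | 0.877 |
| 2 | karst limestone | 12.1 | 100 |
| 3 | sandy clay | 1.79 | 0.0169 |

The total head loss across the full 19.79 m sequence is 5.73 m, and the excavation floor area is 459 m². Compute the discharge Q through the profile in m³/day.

Flow is perpendicular to layering, so the layers act in series and the equivalent K is the thickness-weighted harmonic mean.
Total thickness L = 5.90 + 12.1 + 1.79 = 19.79 m.
Σ(b_i/K_i) = 5.90/0.877 + 12.1/100 + 1.79/0.0169 = 112.8 d.
K_eq = L / Σ(b_i/K_i) = 19.79 / 112.8 = 0.1755 m/day.
Q = K_eq · A · (Δh/L) = 0.1755 × 459 × (5.73/19.79) = 23.32 m³/day.

23.3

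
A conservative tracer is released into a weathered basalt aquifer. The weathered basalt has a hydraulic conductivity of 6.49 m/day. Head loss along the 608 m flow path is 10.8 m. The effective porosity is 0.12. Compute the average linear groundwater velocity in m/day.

Hydraulic gradient i = Δh / L = 10.8 / 608 = 0.01776.
Darcy flux q = K · i = 6.490 × 0.01776 = 0.1153 m/day.
Seepage velocity v = q / n_e = 0.1153 / 0.12 = 0.9607 m/day.

0.961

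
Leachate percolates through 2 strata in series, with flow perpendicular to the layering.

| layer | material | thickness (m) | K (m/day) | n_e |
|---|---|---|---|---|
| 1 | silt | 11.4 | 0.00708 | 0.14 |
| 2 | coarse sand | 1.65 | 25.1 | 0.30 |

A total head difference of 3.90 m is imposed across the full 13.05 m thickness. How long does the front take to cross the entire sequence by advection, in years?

2.36

With flow normal to the layers, continuity requires the same specific discharge q through every layer.
Σ(b_i/K_i) = 11.4/0.00708 + 1.65/25.1 = 1610 d.
q = Δh / Σ(b_i/K_i) = 3.90 / 1610 = 0.002422 m/day.
In each layer the seepage velocity is v_i = q/n_i, so the layer transit time is t_i = b_i·n_i / q:
  layer 1 (silt): t_1 = 11.4 × 0.14 / 0.002422 = 659.0 d
  layer 2 (coarse sand): t_2 = 1.65 × 0.30 / 0.002422 = 204.4 d
Total t = Σ t_i = 863.3 days = 2.364 years.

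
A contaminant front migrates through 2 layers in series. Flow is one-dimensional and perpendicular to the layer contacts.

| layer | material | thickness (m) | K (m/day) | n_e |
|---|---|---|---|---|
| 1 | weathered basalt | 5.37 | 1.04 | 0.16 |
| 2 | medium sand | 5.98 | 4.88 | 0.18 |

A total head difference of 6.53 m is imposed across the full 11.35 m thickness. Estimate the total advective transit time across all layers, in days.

1.89

With flow normal to the layers, continuity requires the same specific discharge q through every layer.
Σ(b_i/K_i) = 5.37/1.04 + 5.98/4.88 = 6.389 d.
q = Δh / Σ(b_i/K_i) = 6.53 / 6.389 = 1.022 m/day.
In each layer the seepage velocity is v_i = q/n_i, so the layer transit time is t_i = b_i·n_i / q:
  layer 1 (weathered basalt): t_1 = 5.37 × 0.16 / 1.022 = 0.8406 d
  layer 2 (medium sand): t_2 = 5.98 × 0.18 / 1.022 = 1.053 d
Total t = Σ t_i = 1.894 days.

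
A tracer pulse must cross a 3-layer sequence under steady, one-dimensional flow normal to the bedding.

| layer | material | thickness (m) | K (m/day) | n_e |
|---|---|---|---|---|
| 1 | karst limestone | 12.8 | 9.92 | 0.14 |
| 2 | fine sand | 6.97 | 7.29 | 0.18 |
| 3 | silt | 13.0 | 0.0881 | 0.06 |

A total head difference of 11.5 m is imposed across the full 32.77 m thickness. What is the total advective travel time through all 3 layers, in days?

With flow normal to the layers, continuity requires the same specific discharge q through every layer.
Σ(b_i/K_i) = 12.8/9.92 + 6.97/7.29 + 13.0/0.0881 = 149.8 d.
q = Δh / Σ(b_i/K_i) = 11.5 / 149.8 = 0.07677 m/day.
In each layer the seepage velocity is v_i = q/n_i, so the layer transit time is t_i = b_i·n_i / q:
  layer 1 (karst limestone): t_1 = 12.8 × 0.14 / 0.07677 = 23.34 d
  layer 2 (fine sand): t_2 = 6.97 × 0.18 / 0.07677 = 16.34 d
  layer 3 (silt): t_3 = 13.0 × 0.06 / 0.07677 = 10.16 d
Total t = Σ t_i = 49.85 days.

49.8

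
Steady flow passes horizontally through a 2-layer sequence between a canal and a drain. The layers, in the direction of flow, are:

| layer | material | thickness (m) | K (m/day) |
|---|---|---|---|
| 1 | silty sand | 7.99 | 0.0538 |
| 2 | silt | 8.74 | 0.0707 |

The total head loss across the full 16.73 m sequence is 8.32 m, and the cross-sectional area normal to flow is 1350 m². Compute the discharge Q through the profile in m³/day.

Flow is perpendicular to layering, so the layers act in series and the equivalent K is the thickness-weighted harmonic mean.
Total thickness L = 7.99 + 8.74 = 16.73 m.
Σ(b_i/K_i) = 7.99/0.0538 + 8.74/0.0707 = 272.1 d.
K_eq = L / Σ(b_i/K_i) = 16.73 / 272.1 = 0.06148 m/day.
Q = K_eq · A · (Δh/L) = 0.06148 × 1350 × (8.32/16.73) = 41.27 m³/day.

41.3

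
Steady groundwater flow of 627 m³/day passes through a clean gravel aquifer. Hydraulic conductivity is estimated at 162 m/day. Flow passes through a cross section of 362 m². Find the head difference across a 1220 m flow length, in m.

13.0

From Q = K·A·i, i = Q / (K·A) = 627 / (162.0 × 362.0) = 0.01069.
Head loss Δh = i · L = 0.01069 × 1220 = 13.04 m.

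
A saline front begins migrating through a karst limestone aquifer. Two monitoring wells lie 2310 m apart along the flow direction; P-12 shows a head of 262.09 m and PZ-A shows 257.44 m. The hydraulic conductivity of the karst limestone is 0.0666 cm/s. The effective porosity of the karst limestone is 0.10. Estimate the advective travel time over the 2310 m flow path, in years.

5.46

Convert K: 0.0666 cm/s × 864 = 57.54 m/day.
Hydraulic gradient i = (262.09 − 257.44) / 2310 = 4.65 / 2310 = 0.002013.
Darcy flux q = K · i = 57.54 × 0.002013 = 0.1158 m/day.
Seepage velocity v = q / n_e = 0.1158 / 0.10 = 1.158 m/day.
Travel time t = L / v = 2310 / 1.158 = 1994 days = 5.460 years.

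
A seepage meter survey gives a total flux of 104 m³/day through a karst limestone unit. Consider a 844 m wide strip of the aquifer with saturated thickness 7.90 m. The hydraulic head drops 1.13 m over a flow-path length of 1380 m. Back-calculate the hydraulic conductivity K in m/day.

Cross-sectional area A = 844 × 7.90 = 6668 m².
Hydraulic gradient i = Δh / L = 1.13 / 1380 = 0.0008188.
From Q = K·A·i, K = Q / (A·i) = 104 / (6668 × 0.0008188) = 19.05 m/day.

19.0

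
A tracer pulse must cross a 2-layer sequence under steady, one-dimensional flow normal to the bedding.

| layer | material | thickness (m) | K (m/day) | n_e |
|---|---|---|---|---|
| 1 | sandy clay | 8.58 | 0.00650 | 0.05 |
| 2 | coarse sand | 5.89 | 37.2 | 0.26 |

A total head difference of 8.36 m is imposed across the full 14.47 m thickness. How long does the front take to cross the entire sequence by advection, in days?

With flow normal to the layers, continuity requires the same specific discharge q through every layer.
Σ(b_i/K_i) = 8.58/0.00650 + 5.89/37.2 = 1320 d.
q = Δh / Σ(b_i/K_i) = 8.36 / 1320 = 0.006333 m/day.
In each layer the seepage velocity is v_i = q/n_i, so the layer transit time is t_i = b_i·n_i / q:
  layer 1 (sandy clay): t_1 = 8.58 × 0.05 / 0.006333 = 67.74 d
  layer 2 (coarse sand): t_2 = 5.89 × 0.26 / 0.006333 = 241.8 d
Total t = Σ t_i = 309.6 days.

310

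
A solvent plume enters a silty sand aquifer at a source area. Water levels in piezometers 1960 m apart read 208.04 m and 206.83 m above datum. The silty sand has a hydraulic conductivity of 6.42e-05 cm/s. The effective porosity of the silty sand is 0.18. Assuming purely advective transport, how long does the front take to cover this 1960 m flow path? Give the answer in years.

Convert K: 6.42e-05 cm/s × 864 = 0.05547 m/day.
Hydraulic gradient i = (208.04 − 206.83) / 1960 = 1.21 / 1960 = 0.0006173.
Darcy flux q = K · i = 0.05547 × 0.0006173 = 3.424e-05 m/day.
Seepage velocity v = q / n_e = 3.424e-05 / 0.18 = 0.0001902 m/day.
Travel time t = L / v = 1960 / 0.0001902 = 1.030e+07 days = 28207 years.

28200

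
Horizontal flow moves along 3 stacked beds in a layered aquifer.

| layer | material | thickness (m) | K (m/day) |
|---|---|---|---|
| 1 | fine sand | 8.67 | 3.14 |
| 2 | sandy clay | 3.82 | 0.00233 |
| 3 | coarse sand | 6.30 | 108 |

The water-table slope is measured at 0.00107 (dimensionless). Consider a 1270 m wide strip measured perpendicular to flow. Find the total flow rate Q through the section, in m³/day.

Flow is parallel to layering, so each bed carries its own Darcy discharge and the transmissivities add.
Σ(K_i·b_i) = 3.14×8.67 + 0.00233×3.82 + 108×6.30 = 707.6 m²/day.
Hydraulic gradient i = 0.00107.
Q = Σ(K_i·b_i) · W · i = 707.6 × 1270 × 0.001070 = 961.6 m³/day.

962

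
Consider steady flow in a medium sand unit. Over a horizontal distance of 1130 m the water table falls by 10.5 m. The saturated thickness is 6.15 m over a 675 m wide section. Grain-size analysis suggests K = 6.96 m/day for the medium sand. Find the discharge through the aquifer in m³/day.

Cross-sectional area A = 675 × 6.15 = 4151 m².
Hydraulic gradient i = Δh / L = 10.5 / 1130 = 0.009292.
Darcy's law: Q = K · A · i = 6.960 × 4151 × 0.009292 = 268.5 m³/day.

268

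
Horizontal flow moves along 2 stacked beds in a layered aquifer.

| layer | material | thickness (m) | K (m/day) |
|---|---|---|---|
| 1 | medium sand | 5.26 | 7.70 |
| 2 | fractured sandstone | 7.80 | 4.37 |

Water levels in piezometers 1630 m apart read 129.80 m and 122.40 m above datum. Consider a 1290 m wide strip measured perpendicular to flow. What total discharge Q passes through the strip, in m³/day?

437

Flow is parallel to layering, so each bed carries its own Darcy discharge and the transmissivities add.
Σ(K_i·b_i) = 7.70×5.26 + 4.37×7.80 = 74.59 m²/day.
Hydraulic gradient i = (129.80 − 122.40) / 1630 = 7.4 / 1630 = 0.004540.
Q = Σ(K_i·b_i) · W · i = 74.59 × 1290 × 0.004540 = 436.8 m³/day.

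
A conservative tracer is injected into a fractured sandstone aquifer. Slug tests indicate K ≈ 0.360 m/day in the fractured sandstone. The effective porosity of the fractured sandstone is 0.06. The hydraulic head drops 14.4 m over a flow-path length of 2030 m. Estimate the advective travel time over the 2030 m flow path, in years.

131

Hydraulic gradient i = Δh / L = 14.4 / 2030 = 0.007094.
Darcy flux q = K · i = 0.3600 × 0.007094 = 0.002554 m/day.
Seepage velocity v = q / n_e = 0.002554 / 0.06 = 0.04256 m/day.
Travel time t = L / v = 2030 / 0.04256 = 47696 days = 130.6 years.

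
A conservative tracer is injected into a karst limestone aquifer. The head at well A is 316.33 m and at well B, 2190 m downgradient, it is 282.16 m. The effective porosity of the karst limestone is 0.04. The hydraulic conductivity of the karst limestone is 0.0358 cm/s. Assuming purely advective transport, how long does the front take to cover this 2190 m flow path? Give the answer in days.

182

Convert K: 0.0358 cm/s × 864 = 30.93 m/day.
Hydraulic gradient i = (316.33 − 282.16) / 2190 = 34.17 / 2190 = 0.01560.
Darcy flux q = K · i = 30.93 × 0.01560 = 0.4826 m/day.
Seepage velocity v = q / n_e = 0.4826 / 0.04 = 12.07 m/day.
Travel time t = L / v = 2190 / 12.07 = 181.5 days.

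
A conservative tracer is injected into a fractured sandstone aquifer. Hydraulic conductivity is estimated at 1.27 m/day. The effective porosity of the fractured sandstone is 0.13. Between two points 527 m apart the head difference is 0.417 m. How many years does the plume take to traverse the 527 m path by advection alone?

187

Hydraulic gradient i = Δh / L = 0.417 / 527 = 0.0007913.
Darcy flux q = K · i = 1.270 × 0.0007913 = 0.001005 m/day.
Seepage velocity v = q / n_e = 0.001005 / 0.13 = 0.007730 m/day.
Travel time t = L / v = 527 / 0.007730 = 68175 days = 186.7 years.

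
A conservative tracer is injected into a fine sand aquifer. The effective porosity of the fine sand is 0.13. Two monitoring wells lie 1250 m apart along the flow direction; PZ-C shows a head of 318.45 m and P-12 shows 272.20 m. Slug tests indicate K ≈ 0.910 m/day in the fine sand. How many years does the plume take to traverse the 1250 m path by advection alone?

Hydraulic gradient i = (318.45 − 272.20) / 1250 = 46.25 / 1250 = 0.03700.
Darcy flux q = K · i = 0.9100 × 0.03700 = 0.03367 m/day.
Seepage velocity v = q / n_e = 0.03367 / 0.13 = 0.2590 m/day.
Travel time t = L / v = 1250 / 0.2590 = 4826 days = 13.21 years.

13.2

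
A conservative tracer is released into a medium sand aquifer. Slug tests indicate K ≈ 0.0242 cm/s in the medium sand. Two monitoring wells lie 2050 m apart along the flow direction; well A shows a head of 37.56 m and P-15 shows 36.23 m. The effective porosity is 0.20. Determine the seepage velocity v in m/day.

Convert K: 0.0242 cm/s × 864 = 20.91 m/day.
Hydraulic gradient i = (37.56 − 36.23) / 2050 = 1.33 / 2050 = 0.0006488.
Darcy flux q = K · i = 20.91 × 0.0006488 = 0.01357 m/day.
Seepage velocity v = q / n_e = 0.01357 / 0.20 = 0.06783 m/day.

0.0678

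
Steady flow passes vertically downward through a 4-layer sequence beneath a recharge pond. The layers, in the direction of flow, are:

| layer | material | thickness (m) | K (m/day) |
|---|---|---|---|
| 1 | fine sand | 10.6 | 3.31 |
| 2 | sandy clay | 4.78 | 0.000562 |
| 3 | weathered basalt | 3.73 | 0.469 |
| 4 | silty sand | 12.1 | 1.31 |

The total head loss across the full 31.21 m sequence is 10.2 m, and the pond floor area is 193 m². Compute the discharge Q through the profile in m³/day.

0.231

Flow is perpendicular to layering, so the layers act in series and the equivalent K is the thickness-weighted harmonic mean.
Total thickness L = 10.6 + 4.78 + 3.73 + 12.1 = 31.21 m.
Σ(b_i/K_i) = 10.6/3.31 + 4.78/0.000562 + 3.73/0.469 + 12.1/1.31 = 8526 d.
K_eq = L / Σ(b_i/K_i) = 31.21 / 8526 = 0.003661 m/day.
Q = K_eq · A · (Δh/L) = 0.003661 × 193 × (10.2/31.21) = 0.2309 m³/day.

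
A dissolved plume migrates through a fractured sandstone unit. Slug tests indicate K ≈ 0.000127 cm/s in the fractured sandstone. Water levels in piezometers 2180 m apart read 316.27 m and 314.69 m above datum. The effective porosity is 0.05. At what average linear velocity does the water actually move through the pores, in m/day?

0.00159

Convert K: 0.000127 cm/s × 864 = 0.1097 m/day.
Hydraulic gradient i = (316.27 − 314.69) / 2180 = 1.58 / 2180 = 0.0007248.
Darcy flux q = K · i = 0.1097 × 0.0007248 = 7.953e-05 m/day.
Seepage velocity v = q / n_e = 7.953e-05 / 0.05 = 0.001591 m/day.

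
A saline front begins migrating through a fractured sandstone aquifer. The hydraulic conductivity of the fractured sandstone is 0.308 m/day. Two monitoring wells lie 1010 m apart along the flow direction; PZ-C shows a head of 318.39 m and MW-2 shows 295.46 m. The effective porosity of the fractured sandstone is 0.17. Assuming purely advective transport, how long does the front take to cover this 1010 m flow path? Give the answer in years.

Hydraulic gradient i = (318.39 − 295.46) / 1010 = 22.93 / 1010 = 0.02270.
Darcy flux q = K · i = 0.3080 × 0.02270 = 0.006993 m/day.
Seepage velocity v = q / n_e = 0.006993 / 0.17 = 0.04113 m/day.
Travel time t = L / v = 1010 / 0.04113 = 24555 days = 67.23 years.

67.2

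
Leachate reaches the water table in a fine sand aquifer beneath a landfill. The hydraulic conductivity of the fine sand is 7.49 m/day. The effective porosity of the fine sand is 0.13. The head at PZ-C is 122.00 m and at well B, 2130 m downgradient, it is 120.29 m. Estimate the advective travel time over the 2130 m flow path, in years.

Hydraulic gradient i = (122.00 − 120.29) / 2130 = 1.71 / 2130 = 0.0008028.
Darcy flux q = K · i = 7.490 × 0.0008028 = 0.006013 m/day.
Seepage velocity v = q / n_e = 0.006013 / 0.13 = 0.04625 m/day.
Travel time t = L / v = 2130 / 0.04625 = 46049 days = 126.1 years.

126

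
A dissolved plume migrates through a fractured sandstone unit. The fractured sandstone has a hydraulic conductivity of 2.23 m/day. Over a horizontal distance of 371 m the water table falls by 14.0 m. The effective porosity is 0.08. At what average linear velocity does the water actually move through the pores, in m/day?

1.05

Hydraulic gradient i = Δh / L = 14.0 / 371 = 0.03774.
Darcy flux q = K · i = 2.230 × 0.03774 = 0.08415 m/day.
Seepage velocity v = q / n_e = 0.08415 / 0.08 = 1.052 m/day.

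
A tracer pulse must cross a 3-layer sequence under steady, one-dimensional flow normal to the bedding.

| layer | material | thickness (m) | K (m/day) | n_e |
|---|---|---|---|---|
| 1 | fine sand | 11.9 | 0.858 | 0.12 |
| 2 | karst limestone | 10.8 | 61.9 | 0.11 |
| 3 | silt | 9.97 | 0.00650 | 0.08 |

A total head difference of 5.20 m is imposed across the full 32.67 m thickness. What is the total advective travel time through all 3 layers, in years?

With flow normal to the layers, continuity requires the same specific discharge q through every layer.
Σ(b_i/K_i) = 11.9/0.858 + 10.8/61.9 + 9.97/0.00650 = 1548 d.
q = Δh / Σ(b_i/K_i) = 5.20 / 1548 = 0.003359 m/day.
In each layer the seepage velocity is v_i = q/n_i, so the layer transit time is t_i = b_i·n_i / q:
  layer 1 (fine sand): t_1 = 11.9 × 0.12 / 0.003359 = 425.1 d
  layer 2 (karst limestone): t_2 = 10.8 × 0.11 / 0.003359 = 353.6 d
  layer 3 (silt): t_3 = 9.97 × 0.08 / 0.003359 = 237.4 d
Total t = Σ t_i = 1016 days = 2.782 years.

2.78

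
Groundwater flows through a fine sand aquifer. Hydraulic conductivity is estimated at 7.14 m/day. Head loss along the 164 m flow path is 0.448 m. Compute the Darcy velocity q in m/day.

0.0195

Hydraulic gradient i = Δh / L = 0.448 / 164 = 0.002732.
Specific discharge q = K · i = 7.140 × 0.002732 = 0.01950 m/day.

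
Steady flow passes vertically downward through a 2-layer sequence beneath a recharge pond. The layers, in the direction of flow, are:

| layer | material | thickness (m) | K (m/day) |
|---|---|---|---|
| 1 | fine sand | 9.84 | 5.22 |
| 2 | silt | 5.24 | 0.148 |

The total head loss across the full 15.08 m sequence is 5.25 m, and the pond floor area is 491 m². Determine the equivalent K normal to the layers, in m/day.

0.404

Flow is perpendicular to layering, so the layers act in series and the equivalent K is the thickness-weighted harmonic mean.
Total thickness L = 9.84 + 5.24 = 15.08 m.
Σ(b_i/K_i) = 9.84/5.22 + 5.24/0.148 = 37.29 d.
K_eq = L / Σ(b_i/K_i) = 15.08 / 37.29 = 0.4044 m/day.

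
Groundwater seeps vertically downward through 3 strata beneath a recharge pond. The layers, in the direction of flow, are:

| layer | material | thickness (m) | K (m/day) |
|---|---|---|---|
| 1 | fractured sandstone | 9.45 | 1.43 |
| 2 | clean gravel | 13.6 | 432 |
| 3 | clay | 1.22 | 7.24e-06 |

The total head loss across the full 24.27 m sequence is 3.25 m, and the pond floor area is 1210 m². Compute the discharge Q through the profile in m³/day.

0.0233

Flow is perpendicular to layering, so the layers act in series and the equivalent K is the thickness-weighted harmonic mean.
Total thickness L = 9.45 + 13.6 + 1.22 = 24.27 m.
Σ(b_i/K_i) = 9.45/1.43 + 13.6/432 + 1.22/7.24e-06 = 1.685e+05 d.
K_eq = L / Σ(b_i/K_i) = 24.27 / 1.685e+05 = 0.0001440 m/day.
Q = K_eq · A · (Δh/L) = 0.0001440 × 1210 × (3.25/24.27) = 0.02334 m³/day.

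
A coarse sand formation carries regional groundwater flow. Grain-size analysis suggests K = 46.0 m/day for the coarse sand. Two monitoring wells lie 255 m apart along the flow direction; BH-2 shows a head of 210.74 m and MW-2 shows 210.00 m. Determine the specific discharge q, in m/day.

Hydraulic gradient i = (210.74 − 210.00) / 255 = 0.74 / 255 = 0.002902.
Specific discharge q = K · i = 46.00 × 0.002902 = 0.1335 m/day.

0.133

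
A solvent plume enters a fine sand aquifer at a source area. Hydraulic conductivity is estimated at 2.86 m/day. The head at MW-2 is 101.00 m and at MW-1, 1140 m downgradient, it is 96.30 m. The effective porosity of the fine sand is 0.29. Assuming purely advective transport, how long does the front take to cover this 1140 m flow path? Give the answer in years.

Hydraulic gradient i = (101.00 − 96.30) / 1140 = 4.7 / 1140 = 0.004123.
Darcy flux q = K · i = 2.860 × 0.004123 = 0.01179 m/day.
Seepage velocity v = q / n_e = 0.01179 / 0.29 = 0.04066 m/day.
Travel time t = L / v = 1140 / 0.04066 = 28038 days = 76.76 years.

76.8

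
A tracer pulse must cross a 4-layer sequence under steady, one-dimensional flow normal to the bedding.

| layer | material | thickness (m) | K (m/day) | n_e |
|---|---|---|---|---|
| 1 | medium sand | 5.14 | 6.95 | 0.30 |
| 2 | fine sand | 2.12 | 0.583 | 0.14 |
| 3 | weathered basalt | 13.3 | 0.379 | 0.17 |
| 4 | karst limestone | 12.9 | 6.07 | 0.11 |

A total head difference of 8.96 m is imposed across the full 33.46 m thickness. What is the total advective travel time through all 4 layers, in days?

With flow normal to the layers, continuity requires the same specific discharge q through every layer.
Σ(b_i/K_i) = 5.14/6.95 + 2.12/0.583 + 13.3/0.379 + 12.9/6.07 = 41.59 d.
q = Δh / Σ(b_i/K_i) = 8.96 / 41.59 = 0.2154 m/day.
In each layer the seepage velocity is v_i = q/n_i, so the layer transit time is t_i = b_i·n_i / q:
  layer 1 (medium sand): t_1 = 5.14 × 0.30 / 0.2154 = 7.158 d
  layer 2 (fine sand): t_2 = 2.12 × 0.14 / 0.2154 = 1.378 d
  layer 3 (weathered basalt): t_3 = 13.3 × 0.17 / 0.2154 = 10.50 d
  layer 4 (karst limestone): t_4 = 12.9 × 0.11 / 0.2154 = 6.587 d
Total t = Σ t_i = 25.62 days.

25.6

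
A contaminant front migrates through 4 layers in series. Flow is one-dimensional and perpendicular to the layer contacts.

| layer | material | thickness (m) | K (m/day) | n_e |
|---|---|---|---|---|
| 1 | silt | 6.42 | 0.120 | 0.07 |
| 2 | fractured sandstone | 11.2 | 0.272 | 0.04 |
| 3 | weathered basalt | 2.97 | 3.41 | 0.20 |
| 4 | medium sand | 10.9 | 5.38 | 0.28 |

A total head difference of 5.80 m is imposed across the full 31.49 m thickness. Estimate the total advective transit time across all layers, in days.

With flow normal to the layers, continuity requires the same specific discharge q through every layer.
Σ(b_i/K_i) = 6.42/0.120 + 11.2/0.272 + 2.97/3.41 + 10.9/5.38 = 97.57 d.
q = Δh / Σ(b_i/K_i) = 5.80 / 97.57 = 0.05944 m/day.
In each layer the seepage velocity is v_i = q/n_i, so the layer transit time is t_i = b_i·n_i / q:
  layer 1 (silt): t_1 = 6.42 × 0.07 / 0.05944 = 7.560 d
  layer 2 (fractured sandstone): t_2 = 11.2 × 0.04 / 0.05944 = 7.537 d
  layer 3 (weathered basalt): t_3 = 2.97 × 0.20 / 0.05944 = 9.993 d
  layer 4 (medium sand): t_4 = 10.9 × 0.28 / 0.05944 = 51.34 d
Total t = Σ t_i = 76.43 days.

76.4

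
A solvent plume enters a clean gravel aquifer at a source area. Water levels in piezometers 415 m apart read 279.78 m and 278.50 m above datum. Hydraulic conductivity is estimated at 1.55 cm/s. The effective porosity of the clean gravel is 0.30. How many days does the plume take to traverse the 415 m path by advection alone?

Convert K: 1.55 cm/s × 864 = 1339 m/day.
Hydraulic gradient i = (279.78 − 278.50) / 415 = 1.28 / 415 = 0.003084.
Darcy flux q = K · i = 1339 × 0.003084 = 4.131 m/day.
Seepage velocity v = q / n_e = 4.131 / 0.30 = 13.77 m/day.
Travel time t = L / v = 415 / 13.77 = 30.14 days.

30.1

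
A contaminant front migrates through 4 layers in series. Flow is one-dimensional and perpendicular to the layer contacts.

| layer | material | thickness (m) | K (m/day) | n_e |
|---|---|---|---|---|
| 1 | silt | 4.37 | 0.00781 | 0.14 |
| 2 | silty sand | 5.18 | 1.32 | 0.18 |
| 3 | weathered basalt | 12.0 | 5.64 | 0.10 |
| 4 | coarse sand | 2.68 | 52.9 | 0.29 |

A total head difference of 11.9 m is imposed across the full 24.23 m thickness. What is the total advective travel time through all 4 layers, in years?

0.458

With flow normal to the layers, continuity requires the same specific discharge q through every layer.
Σ(b_i/K_i) = 4.37/0.00781 + 5.18/1.32 + 12.0/5.64 + 2.68/52.9 = 565.6 d.
q = Δh / Σ(b_i/K_i) = 11.9 / 565.6 = 0.02104 m/day.
In each layer the seepage velocity is v_i = q/n_i, so the layer transit time is t_i = b_i·n_i / q:
  layer 1 (silt): t_1 = 4.37 × 0.14 / 0.02104 = 29.08 d
  layer 2 (silty sand): t_2 = 5.18 × 0.18 / 0.02104 = 44.32 d
  layer 3 (weathered basalt): t_3 = 12.0 × 0.10 / 0.02104 = 57.04 d
  layer 4 (coarse sand): t_4 = 2.68 × 0.29 / 0.02104 = 36.94 d
Total t = Σ t_i = 167.4 days = 0.4583 years.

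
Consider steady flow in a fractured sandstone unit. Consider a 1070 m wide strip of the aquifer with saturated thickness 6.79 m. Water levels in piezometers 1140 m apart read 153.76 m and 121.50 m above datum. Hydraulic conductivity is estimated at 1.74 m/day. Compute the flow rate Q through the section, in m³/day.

Cross-sectional area A = 1070 × 6.79 = 7265 m².
Hydraulic gradient i = (153.76 − 121.50) / 1140 = 32.26 / 1140 = 0.02830.
Darcy's law: Q = K · A · i = 1.740 × 7265 × 0.02830 = 357.7 m³/day.

358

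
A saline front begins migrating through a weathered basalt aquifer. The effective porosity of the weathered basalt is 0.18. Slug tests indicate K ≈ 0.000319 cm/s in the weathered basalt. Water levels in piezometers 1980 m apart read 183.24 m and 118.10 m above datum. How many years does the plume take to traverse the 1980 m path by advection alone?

108

Convert K: 0.000319 cm/s × 864 = 0.2756 m/day.
Hydraulic gradient i = (183.24 − 118.10) / 1980 = 65.14 / 1980 = 0.03290.
Darcy flux q = K · i = 0.2756 × 0.03290 = 0.009067 m/day.
Seepage velocity v = q / n_e = 0.009067 / 0.18 = 0.05037 m/day.
Travel time t = L / v = 1980 / 0.05037 = 39305 days = 107.6 years.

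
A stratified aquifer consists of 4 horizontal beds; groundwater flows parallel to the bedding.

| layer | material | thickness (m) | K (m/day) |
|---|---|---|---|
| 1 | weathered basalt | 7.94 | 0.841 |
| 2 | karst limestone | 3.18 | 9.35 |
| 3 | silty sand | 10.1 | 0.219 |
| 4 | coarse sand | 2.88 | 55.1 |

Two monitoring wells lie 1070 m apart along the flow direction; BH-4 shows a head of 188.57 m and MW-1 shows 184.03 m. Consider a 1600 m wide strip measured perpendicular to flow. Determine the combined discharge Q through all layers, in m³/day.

Flow is parallel to layering, so each bed carries its own Darcy discharge and the transmissivities add.
Σ(K_i·b_i) = 0.841×7.94 + 9.35×3.18 + 0.219×10.1 + 55.1×2.88 = 197.3 m²/day.
Hydraulic gradient i = (188.57 − 184.03) / 1070 = 4.54 / 1070 = 0.004243.
Q = Σ(K_i·b_i) · W · i = 197.3 × 1600 × 0.004243 = 1339 m³/day.

1340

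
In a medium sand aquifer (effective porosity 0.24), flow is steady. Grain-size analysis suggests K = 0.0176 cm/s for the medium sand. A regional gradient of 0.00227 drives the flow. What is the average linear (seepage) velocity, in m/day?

Convert K: 0.0176 cm/s × 864 = 15.21 m/day.
Hydraulic gradient i = 0.00227.
Darcy flux q = K · i = 15.21 × 0.002270 = 0.03452 m/day.
Seepage velocity v = q / n_e = 0.03452 / 0.24 = 0.1438 m/day.

0.144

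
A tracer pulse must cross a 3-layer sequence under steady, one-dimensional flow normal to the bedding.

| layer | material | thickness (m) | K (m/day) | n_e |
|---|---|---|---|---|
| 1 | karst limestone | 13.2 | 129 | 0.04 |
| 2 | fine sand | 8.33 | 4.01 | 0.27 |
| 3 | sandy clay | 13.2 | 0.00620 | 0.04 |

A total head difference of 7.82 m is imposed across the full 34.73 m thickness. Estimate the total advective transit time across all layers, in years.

With flow normal to the layers, continuity requires the same specific discharge q through every layer.
Σ(b_i/K_i) = 13.2/129 + 8.33/4.01 + 13.2/0.00620 = 2131 d.
q = Δh / Σ(b_i/K_i) = 7.82 / 2131 = 0.003669 m/day.
In each layer the seepage velocity is v_i = q/n_i, so the layer transit time is t_i = b_i·n_i / q:
  layer 1 (karst limestone): t_1 = 13.2 × 0.04 / 0.003669 = 143.9 d
  layer 2 (fine sand): t_2 = 8.33 × 0.27 / 0.003669 = 613.0 d
  layer 3 (sandy clay): t_3 = 13.2 × 0.04 / 0.003669 = 143.9 d
Total t = Σ t_i = 900.8 days = 2.466 years.

2.47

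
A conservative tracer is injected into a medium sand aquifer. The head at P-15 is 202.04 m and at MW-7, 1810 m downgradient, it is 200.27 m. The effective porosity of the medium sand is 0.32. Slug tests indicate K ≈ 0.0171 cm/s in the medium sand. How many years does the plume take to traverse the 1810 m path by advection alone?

110

Convert K: 0.0171 cm/s × 864 = 14.77 m/day.
Hydraulic gradient i = (202.04 − 200.27) / 1810 = 1.77 / 1810 = 0.0009779.
Darcy flux q = K · i = 14.77 × 0.0009779 = 0.01445 m/day.
Seepage velocity v = q / n_e = 0.01445 / 0.32 = 0.04515 m/day.
Travel time t = L / v = 1810 / 0.04515 = 40089 days = 109.8 years.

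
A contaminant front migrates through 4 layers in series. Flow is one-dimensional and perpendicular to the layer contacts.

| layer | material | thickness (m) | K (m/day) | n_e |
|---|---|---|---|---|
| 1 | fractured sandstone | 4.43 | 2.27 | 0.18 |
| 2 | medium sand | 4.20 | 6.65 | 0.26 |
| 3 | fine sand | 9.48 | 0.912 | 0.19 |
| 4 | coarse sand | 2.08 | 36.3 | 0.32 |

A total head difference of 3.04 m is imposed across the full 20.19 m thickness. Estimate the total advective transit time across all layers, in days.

18.7

With flow normal to the layers, continuity requires the same specific discharge q through every layer.
Σ(b_i/K_i) = 4.43/2.27 + 4.20/6.65 + 9.48/0.912 + 2.08/36.3 = 13.04 d.
q = Δh / Σ(b_i/K_i) = 3.04 / 13.04 = 0.2332 m/day.
In each layer the seepage velocity is v_i = q/n_i, so the layer transit time is t_i = b_i·n_i / q:
  layer 1 (fractured sandstone): t_1 = 4.43 × 0.18 / 0.2332 = 3.419 d
  layer 2 (medium sand): t_2 = 4.20 × 0.26 / 0.2332 = 4.682 d
  layer 3 (fine sand): t_3 = 9.48 × 0.19 / 0.2332 = 7.723 d
  layer 4 (coarse sand): t_4 = 2.08 × 0.32 / 0.2332 = 2.854 d
Total t = Σ t_i = 18.68 days.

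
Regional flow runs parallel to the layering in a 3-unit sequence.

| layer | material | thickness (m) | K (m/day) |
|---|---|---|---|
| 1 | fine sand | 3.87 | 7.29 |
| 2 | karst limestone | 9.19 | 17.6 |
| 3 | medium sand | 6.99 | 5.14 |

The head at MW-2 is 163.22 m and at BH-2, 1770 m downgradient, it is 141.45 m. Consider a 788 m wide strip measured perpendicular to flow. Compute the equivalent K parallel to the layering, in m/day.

Flow is parallel to layering, so each bed carries its own Darcy discharge and the transmissivities add.
Σ(K_i·b_i) = 7.29×3.87 + 17.6×9.19 + 5.14×6.99 = 225.9 m²/day.
Total thickness b = 20.05 m, so K_eq = Σ(K_i·b_i)/b = 11.27 m/day.

11.3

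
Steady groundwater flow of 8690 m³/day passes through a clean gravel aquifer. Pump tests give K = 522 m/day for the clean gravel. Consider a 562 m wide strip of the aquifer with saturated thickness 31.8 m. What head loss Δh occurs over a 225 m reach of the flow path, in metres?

0.210

Cross-sectional area A = 562 × 31.8 = 17872 m².
From Q = K·A·i, i = Q / (K·A) = 8690 / (522.0 × 17872) = 0.0009315.
Head loss Δh = i · L = 0.0009315 × 225 = 0.2096 m.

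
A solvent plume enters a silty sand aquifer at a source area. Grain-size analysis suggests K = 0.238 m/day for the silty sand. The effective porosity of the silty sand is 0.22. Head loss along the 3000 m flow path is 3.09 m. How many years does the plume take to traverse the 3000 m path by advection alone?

7370

Hydraulic gradient i = Δh / L = 3.09 / 3000 = 0.001030.
Darcy flux q = K · i = 0.2380 × 0.001030 = 0.0002451 m/day.
Seepage velocity v = q / n_e = 0.0002451 / 0.22 = 0.001114 m/day.
Travel time t = L / v = 3000 / 0.001114 = 2.692e+06 days = 7371 years.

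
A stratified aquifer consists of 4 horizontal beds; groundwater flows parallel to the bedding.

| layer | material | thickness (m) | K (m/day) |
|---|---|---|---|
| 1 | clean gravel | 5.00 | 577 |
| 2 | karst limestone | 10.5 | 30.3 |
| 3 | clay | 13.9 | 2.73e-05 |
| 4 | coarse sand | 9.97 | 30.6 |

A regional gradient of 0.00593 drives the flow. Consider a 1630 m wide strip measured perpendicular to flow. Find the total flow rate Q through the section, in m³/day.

33900

Flow is parallel to layering, so each bed carries its own Darcy discharge and the transmissivities add.
Σ(K_i·b_i) = 577×5.00 + 30.3×10.5 + 2.73e-05×13.9 + 30.6×9.97 = 3508 m²/day.
Hydraulic gradient i = 0.00593.
Q = Σ(K_i·b_i) · W · i = 3508 × 1630 × 0.005930 = 33910 m³/day.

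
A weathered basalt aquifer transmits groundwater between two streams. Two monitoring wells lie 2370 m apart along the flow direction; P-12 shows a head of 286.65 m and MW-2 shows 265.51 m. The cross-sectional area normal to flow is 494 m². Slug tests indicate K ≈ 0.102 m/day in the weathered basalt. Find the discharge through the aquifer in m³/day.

Hydraulic gradient i = (286.65 − 265.51) / 2370 = 21.14 / 2370 = 0.008920.
Darcy's law: Q = K · A · i = 0.1020 × 494.0 × 0.008920 = 0.4495 m³/day.

0.449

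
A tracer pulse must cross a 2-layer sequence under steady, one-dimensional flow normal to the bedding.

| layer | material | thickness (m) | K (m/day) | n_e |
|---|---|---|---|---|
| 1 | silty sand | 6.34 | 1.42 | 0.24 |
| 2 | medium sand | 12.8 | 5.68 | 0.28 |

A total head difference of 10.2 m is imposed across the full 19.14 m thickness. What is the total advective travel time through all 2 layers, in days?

3.36

With flow normal to the layers, continuity requires the same specific discharge q through every layer.
Σ(b_i/K_i) = 6.34/1.42 + 12.8/5.68 = 6.718 d.
q = Δh / Σ(b_i/K_i) = 10.2 / 6.718 = 1.518 m/day.
In each layer the seepage velocity is v_i = q/n_i, so the layer transit time is t_i = b_i·n_i / q:
  layer 1 (silty sand): t_1 = 6.34 × 0.24 / 1.518 = 1.002 d
  layer 2 (medium sand): t_2 = 12.8 × 0.28 / 1.518 = 2.361 d
Total t = Σ t_i = 3.363 days.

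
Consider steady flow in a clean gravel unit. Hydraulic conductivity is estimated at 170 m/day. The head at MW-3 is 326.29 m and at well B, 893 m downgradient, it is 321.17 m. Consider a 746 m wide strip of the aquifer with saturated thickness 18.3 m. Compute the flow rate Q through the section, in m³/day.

Cross-sectional area A = 746 × 18.3 = 13652 m².
Hydraulic gradient i = (326.29 − 321.17) / 893 = 5.12 / 893 = 0.005733.
Darcy's law: Q = K · A · i = 170.0 × 13652 × 0.005733 = 13306 m³/day.

13300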